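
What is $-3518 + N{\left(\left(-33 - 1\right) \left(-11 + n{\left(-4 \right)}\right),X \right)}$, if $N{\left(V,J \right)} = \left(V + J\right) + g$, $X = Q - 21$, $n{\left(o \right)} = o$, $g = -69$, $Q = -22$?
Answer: $-3120$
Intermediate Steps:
$X = -43$ ($X = -22 - 21 = -43$)
$N{\left(V,J \right)} = -69 + J + V$ ($N{\left(V,J \right)} = \left(V + J\right) - 69 = \left(J + V\right) - 69 = -69 + J + V$)
$-3518 + N{\left(\left(-33 - 1\right) \left(-11 + n{\left(-4 \right)}\right),X \right)} = -3518 - \left(112 - \left(-33 - 1\right) \left(-11 - 4\right)\right) = -3518 - -398 = -3518 + 398 = -3120$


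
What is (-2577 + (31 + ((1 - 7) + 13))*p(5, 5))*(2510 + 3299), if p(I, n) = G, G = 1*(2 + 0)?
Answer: -14528309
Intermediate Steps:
G = 2 (G = 1*2 = 2)
p(I, n) = 2
(-2577 + (31 + ((1 - 7) + 13))*p(5, 5))*(2510 + 3299) = (-2577 + (31 + ((1 - 7) + 13))*2)*(2510 + 3299) = (-2577 + (31 + (-6 + 13))*2)*5809 = (-2577 + (31 + 7)*2)*5809 = (-2577 + 38*2)*5809 = (-2577 + 76)*5809 = -2501*5809 = -14528309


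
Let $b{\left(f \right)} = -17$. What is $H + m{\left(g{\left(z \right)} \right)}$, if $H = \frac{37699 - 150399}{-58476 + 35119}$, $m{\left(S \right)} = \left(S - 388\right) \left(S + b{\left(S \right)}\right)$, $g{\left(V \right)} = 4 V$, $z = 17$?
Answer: $- \frac{381073540}{23357} \approx -16315.0$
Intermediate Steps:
$m{\left(S \right)} = \left(-388 + S\right) \left(-17 + S\right)$ ($m{\left(S \right)} = \left(S - 388\right) \left(S - 17\right) = \left(-388 + S\right) \left(-17 + S\right)$)
$H = \frac{112700}{23357}$ ($H = - \frac{112700}{-23357} = \left(-112700\right) \left(- \frac{1}{23357}\right) = \frac{112700}{23357} \approx 4.8251$)
$H + m{\left(g{\left(z \right)} \right)} = \frac{112700}{23357} + \left(6596 + \left(4 \cdot 17\right)^{2} - 405 \cdot 4 \cdot 17\right) = \frac{112700}{23357} + \left(6596 + 68^{2} - 27540\right) = \frac{112700}{23357} + \left(6596 + 4624 - 27540\right) = \frac{112700}{23357} - 16320 = - \frac{381073540}{23357}$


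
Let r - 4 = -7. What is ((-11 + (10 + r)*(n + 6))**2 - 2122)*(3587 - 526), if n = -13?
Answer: 4524158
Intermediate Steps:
r = -3 (r = 4 - 7 = -3)
((-11 + (10 + r)*(n + 6))**2 - 2122)*(3587 - 526) = ((-11 + (10 - 3)*(-13 + 6))**2 - 2122)*(3587 - 526) = ((-11 + 7*(-7))**2 - 2122)*3061 = ((-11 - 49)**2 - 2122)*3061 = ((-60)**2 - 2122)*3061 = (3600 - 2122)*3061 = 1478*3061 = 4524158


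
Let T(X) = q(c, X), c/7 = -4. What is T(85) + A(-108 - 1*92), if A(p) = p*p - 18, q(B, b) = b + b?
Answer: 40152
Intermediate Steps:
c = -28 (c = 7*(-4) = -28)
q(B, b) = 2*b
T(X) = 2*X
A(p) = -18 + p² (A(p) = p² - 18 = -18 + p²)
T(85) + A(-108 - 1*92) = 2*85 + (-18 + (-108 - 1*92)²) = 170 + (-18 + (-108 - 92)²) = 170 + (-18 + (-200)²) = 170 + (-18 + 40000) = 170 + 39982 = 40152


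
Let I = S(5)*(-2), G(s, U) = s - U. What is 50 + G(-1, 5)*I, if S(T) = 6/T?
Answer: 322/5 ≈ 64.400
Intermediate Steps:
I = -12/5 (I = (6/5)*(-2) = -12/5 ≈ -2.4000)
50 + G(-1, 5)*I = 50 + (-1 - 1*5)*(-12/5) = 50 + (-1 - 5)*(-12/5) = 50 - 6*(-12/5) = 50 + 72/5 = 322/5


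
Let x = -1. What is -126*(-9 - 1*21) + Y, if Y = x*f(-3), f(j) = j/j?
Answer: 3779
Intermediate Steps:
f(j) = 1
Y = -1 (Y = -1*1 = -1)
-126*(-9 - 1*21) + Y = -126*(-9 - 1*21) - 1 = -126*(-9 - 21) - 1 = -126*(-30) - 1 = 3780 - 1 = 3779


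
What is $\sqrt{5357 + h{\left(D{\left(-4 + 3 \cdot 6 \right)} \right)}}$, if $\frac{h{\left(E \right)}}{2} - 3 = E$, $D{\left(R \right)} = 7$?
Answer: $\sqrt{5377} \approx 73.328$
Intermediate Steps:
$h{\left(E \right)} = 6 + 2 E$
$\sqrt{5357 + h{\left(D{\left(-4 + 3 \cdot 6 \right)} \right)}} = \sqrt{5357 + \left(6 + 2 \cdot 7\right)} = \sqrt{5357 + \left(6 + 14\right)} = \sqrt{5357 + 20} = \sqrt{5377}$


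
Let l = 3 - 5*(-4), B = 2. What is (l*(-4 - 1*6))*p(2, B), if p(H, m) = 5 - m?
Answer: -690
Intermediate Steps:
l = 23 (l = 3 + 20 = 23)
(l*(-4 - 1*6))*p(2, B) = (23*(-4 - 1*6))*(5 - 1*2) = (23*(-4 - 6))*(5 - 2) = (23*(-10))*3 = -230*3 = -690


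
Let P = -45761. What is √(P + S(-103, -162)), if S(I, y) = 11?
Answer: 5*I*√1830 ≈ 213.89*I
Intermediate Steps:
√(P + S(-103, -162)) = √(-45761 + 11) = √(-45750) = 5*I*√1830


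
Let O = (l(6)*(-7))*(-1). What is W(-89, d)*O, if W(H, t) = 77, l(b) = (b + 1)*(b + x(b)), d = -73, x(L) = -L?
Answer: 0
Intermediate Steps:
l(b) = 0 (l(b) = (b + 1)*(b - b) = (1 + b)*0 = 0)
O = 0 (O = (0*(-7))*(-1) = 0*(-1) = 0)
W(-89, d)*O = 77*0 = 0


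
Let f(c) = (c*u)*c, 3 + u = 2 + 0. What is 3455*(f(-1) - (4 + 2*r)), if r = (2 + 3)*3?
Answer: -120925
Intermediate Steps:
r = 15 (r = 5*3 = 15)
u = -1 (u = -3 + (2 + 0) = -3 + 2 = -1)
f(c) = -c² (f(c) = (c*(-1))*c = (-c)*c = -c²)
3455*(f(-1) - (4 + 2*r)) = 3455*(-1*(-1)² - (4 + 2*15)) = 3455*(-1*1 - (4 + 30)) = 3455*(-1 - 1*34) = 3455*(-1 - 34) = 3455*(-35) = -120925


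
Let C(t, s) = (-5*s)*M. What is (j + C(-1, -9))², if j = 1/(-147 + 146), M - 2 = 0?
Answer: 7921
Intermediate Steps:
M = 2 (M = 2 + 0 = 2)
C(t, s) = -10*s (C(t, s) = -5*s*2 = -10*s)
j = -1 (j = 1/(-1) = -1)
(j + C(-1, -9))² = (-1 - 10*(-9))² = (-1 + 90)² = 89² = 7921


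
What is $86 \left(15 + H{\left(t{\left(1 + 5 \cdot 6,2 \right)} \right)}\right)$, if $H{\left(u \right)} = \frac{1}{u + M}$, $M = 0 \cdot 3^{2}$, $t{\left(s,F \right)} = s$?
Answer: $\frac{40076}{31} \approx 1292.8$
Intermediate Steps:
$M = 0$ ($M = 0 \cdot 9 = 0$)
$H{\left(u \right)} = \frac{1}{u}$ ($H{\left(u \right)} = \frac{1}{u + 0} = \frac{1}{u}$)
$86 \left(15 + H{\left(t{\left(1 + 5 \cdot 6,2 \right)} \right)}\right) = 86 \left(15 + \frac{1}{1 + 5 \cdot 6}\right) = 86 \left(15 + \frac{1}{1 + 30}\right) = 86 \left(15 + \frac{1}{31}\right) = 86 \cdot \frac{466}{31} = \frac{40076}{31}$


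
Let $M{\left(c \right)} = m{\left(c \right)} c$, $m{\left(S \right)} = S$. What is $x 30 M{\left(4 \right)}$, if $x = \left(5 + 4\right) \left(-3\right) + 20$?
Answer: $-3360$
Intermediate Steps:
$M{\left(c \right)} = c^{2}$ ($M{\left(c \right)} = c c = c^{2}$)
$x = -7$ ($x = 9 \left(-3\right) + 20 = -27 + 20 = -7$)
$x 30 M{\left(4 \right)} = \left(-7\right) 30 \cdot 4^{2} = \left(-210\right) 16 = -3360$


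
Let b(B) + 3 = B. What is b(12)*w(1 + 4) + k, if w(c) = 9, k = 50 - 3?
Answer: 128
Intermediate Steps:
b(B) = -3 + B
k = 47
b(12)*w(1 + 4) + k = (-3 + 12)*9 + 47 = 9*9 + 47 = 81 + 47 = 128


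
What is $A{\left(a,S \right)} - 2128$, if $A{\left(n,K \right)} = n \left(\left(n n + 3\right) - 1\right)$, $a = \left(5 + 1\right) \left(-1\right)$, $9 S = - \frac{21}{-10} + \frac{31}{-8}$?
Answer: $-2356$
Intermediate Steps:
$S = - \frac{71}{360}$ ($S = \frac{- \frac{21}{-10} + \frac{31}{-8}}{9} = \frac{\left(-21\right) \left(- \frac{1}{10}\right) + 31 \left(- \frac{1}{8}\right)}{9} = \frac{\frac{21}{10} - \frac{31}{8}}{9} = \frac{1}{9} \left(- \frac{71}{40}\right) = - \frac{71}{360} \approx -0.19722$)
$a = -6$ ($a = 6 \left(-1\right) = -6$)
$A{\left(n,K \right)} = n \left(2 + n^{2}\right)$ ($A{\left(n,K \right)} = n \left(\left(n^{2} + 3\right) - 1\right) = n \left(\left(3 + n^{2}\right) - 1\right) = n \left(2 + n^{2}\right)$)
$A{\left(a,S \right)} - 2128 = - 6 \left(2 + \left(-6\right)^{2}\right) - 2128 = - 6 \left(2 + 36\right) - 2128 = \left(-6\right) 38 - 2128 = -228 - 2128 = -2356$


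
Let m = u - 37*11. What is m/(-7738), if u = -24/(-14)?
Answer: 2837/54166 ≈ 0.052376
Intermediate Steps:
u = 12/7 (u = -24*(-1/14) = 12/7 ≈ 1.7143)
m = -2837/7 (m = 12/7 - 37*11 = 12/7 - 407 = -2837/7 ≈ -405.29)
m/(-7738) = -2837/7/(-7738) = -2837/7*(-1/7738) = 2837/54166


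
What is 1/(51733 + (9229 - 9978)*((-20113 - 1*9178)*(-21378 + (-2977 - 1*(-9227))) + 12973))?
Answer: -1/331902236796 ≈ -3.0129e-12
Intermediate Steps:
1/(51733 + (9229 - 9978)*((-20113 - 1*9178)*(-21378 + (-2977 - 1*(-9227))) + 12973)) = 1/(51733 - 749*((-20113 - 9178)*(-21378 + (-2977 + 9227)) + 12973)) = 1/(51733 - 749*(-29291*(-21378 + 6250) + 12973)) = 1/(51733 - 749*(-29291*(-15128) + 12973)) = 1/(51733 - 749*(443114248 + 12973)) = 1/(51733 - 749*443127221) = 1/(51733 - 331902288529) = 1/(-331902236796) = -1/331902236796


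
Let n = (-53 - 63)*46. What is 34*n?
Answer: -181424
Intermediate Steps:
n = -5336 (n = -116*46 = -5336)
34*n = 34*(-5336) = -181424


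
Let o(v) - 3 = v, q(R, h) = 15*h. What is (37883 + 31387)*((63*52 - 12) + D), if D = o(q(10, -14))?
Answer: 211758390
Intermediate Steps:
o(v) = 3 + v
D = -207 (D = 3 + 15*(-14) = 3 - 210 = -207)
(37883 + 31387)*((63*52 - 12) + D) = (37883 + 31387)*((63*52 - 12) - 207) = 69270*((3276 - 12) - 207) = 69270*(3264 - 207) = 69270*3057 = 211758390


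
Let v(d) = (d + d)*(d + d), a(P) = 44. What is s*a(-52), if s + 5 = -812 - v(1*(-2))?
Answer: -36652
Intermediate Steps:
v(d) = 4*d² (v(d) = (2*d)*(2*d) = 4*d²)
s = -833 (s = -5 + (-812 - 4*(1*(-2))²) = -5 + (-812 - 4*(-2)²) = -5 + (-812 - 4*4) = -5 + (-812 - 1*16) = -5 + (-812 - 16) = -5 - 828 = -833)
s*a(-52) = -833*44 = -36652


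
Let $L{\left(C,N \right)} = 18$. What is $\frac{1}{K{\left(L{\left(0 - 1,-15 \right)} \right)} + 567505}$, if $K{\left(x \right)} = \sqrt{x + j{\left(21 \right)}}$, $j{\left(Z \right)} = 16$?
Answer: $\frac{567505}{322061924991} - \frac{\sqrt{34}}{322061924991} \approx 1.7621 \cdot 10^{-6}$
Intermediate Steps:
$K{\left(x \right)} = \sqrt{16 + x}$ ($K{\left(x \right)} = \sqrt{x + 16} = \sqrt{16 + x}$)
$\frac{1}{K{\left(L{\left(0 - 1,-15 \right)} \right)} + 567505} = \frac{1}{\sqrt{16 + 18} + 567505} = \frac{1}{\sqrt{34} + 567505} = \frac{1}{567505 + \sqrt{34}}$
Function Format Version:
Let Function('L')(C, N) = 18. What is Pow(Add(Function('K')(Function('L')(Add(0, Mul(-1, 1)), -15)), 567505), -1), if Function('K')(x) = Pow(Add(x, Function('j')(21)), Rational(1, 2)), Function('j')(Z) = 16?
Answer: Add(Rational(567505, 322061924991), Mul(Rational(-1, 322061924991), Pow(34, Rational(1, 2)))) ≈ 1.7621e-6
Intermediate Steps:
Function('K')(x) = Pow(Add(16, x), Rational(1, 2)) (Function('K')(x) = Pow(Add(x, 16), Rational(1, 2)) = Pow(Add(16, x), Rational(1, 2)))
Pow(Add(Function('K')(Function('L')(Add(0, Mul(-1, 1)), -15)), 567505), -1) = Pow(Add(Pow(Add(16, 18), Rational(1, 2)), 567505), -1) = Pow(Add(Pow(34, Rational(1, 2)), 567505), -1) = Pow(Add(567505, Pow(34, Rational(1, 2))), -1)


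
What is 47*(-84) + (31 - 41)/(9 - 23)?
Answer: -27631/7 ≈ -3947.3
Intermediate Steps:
47*(-84) + (31 - 41)/(9 - 23) = -3948 - 10/(-14) = -3948 - 10*(-1/14) = -3948 + 5/7 = -27631/7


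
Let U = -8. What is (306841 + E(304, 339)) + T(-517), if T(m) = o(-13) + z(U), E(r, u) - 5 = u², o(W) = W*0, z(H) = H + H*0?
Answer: 421759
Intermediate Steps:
z(H) = H (z(H) = H + 0 = H)
o(W) = 0
E(r, u) = 5 + u²
T(m) = -8 (T(m) = 0 - 8 = -8)
(306841 + E(304, 339)) + T(-517) = (306841 + (5 + 339²)) - 8 = (306841 + (5 + 114921)) - 8 = (306841 + 114926) - 8 = 421767 - 8 = 421759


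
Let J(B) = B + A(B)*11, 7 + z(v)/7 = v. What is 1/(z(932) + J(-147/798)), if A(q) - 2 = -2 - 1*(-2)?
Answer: 38/246879 ≈ 0.00015392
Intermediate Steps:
A(q) = 2 (A(q) = 2 + (-2 - 1*(-2)) = 2 + (-2 + 2) = 2 + 0 = 2)
z(v) = -49 + 7*v
J(B) = 22 + B (J(B) = B + 2*11 = B + 22 = 22 + B)
1/(z(932) + J(-147/798)) = 1/((-49 + 7*932) + (22 - 147/798)) = 1/((-49 + 6524) + (22 - 147*1/798)) = 1/(6475 + (22 - 7/38)) = 1/(6475 + 829/38) = 1/(246879/38) = 38/246879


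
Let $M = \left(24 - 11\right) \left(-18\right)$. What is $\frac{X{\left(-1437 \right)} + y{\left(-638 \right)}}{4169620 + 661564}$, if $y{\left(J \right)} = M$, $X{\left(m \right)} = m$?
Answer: $- \frac{1671}{4831184} \approx -0.00034588$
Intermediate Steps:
$M = -234$ ($M = 13 \left(-18\right) = -234$)
$y{\left(J \right)} = -234$
$\frac{X{\left(-1437 \right)} + y{\left(-638 \right)}}{4169620 + 661564} = \frac{-1437 - 234}{4169620 + 661564} = - \frac{1671}{4831184}$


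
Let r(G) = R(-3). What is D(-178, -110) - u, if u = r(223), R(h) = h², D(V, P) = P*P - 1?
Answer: 12090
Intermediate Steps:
D(V, P) = -1 + P² (D(V, P) = P² - 1 = -1 + P²)
r(G) = 9 (r(G) = (-3)² = 9)
u = 9
D(-178, -110) - u = (-1 + (-110)²) - 1*9 = (-1 + 12100) - 9 = 12099 - 9 = 12090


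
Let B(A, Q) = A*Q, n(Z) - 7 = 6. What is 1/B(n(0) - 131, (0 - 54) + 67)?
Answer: -1/1534 ≈ -0.00065189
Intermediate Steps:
n(Z) = 13 (n(Z) = 7 + 6 = 13)
1/B(n(0) - 131, (0 - 54) + 67) = 1/((13 - 131)*((0 - 54) + 67)) = 1/(-118*(-54 + 67)) = 1/(-118*13) = 1/(-1534) = -1/1534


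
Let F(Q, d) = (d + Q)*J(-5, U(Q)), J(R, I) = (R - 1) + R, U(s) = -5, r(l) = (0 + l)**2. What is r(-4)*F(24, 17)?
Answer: -7216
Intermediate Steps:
r(l) = l**2
J(R, I) = -1 + 2*R (J(R, I) = (-1 + R) + R = -1 + 2*R)
F(Q, d) = -11*Q - 11*d (F(Q, d) = (d + Q)*(-1 + 2*(-5)) = (Q + d)*(-1 - 10) = (Q + d)*(-11) = -11*Q - 11*d)
r(-4)*F(24, 17) = (-4)**2*(-11*24 - 11*17) = 16*(-264 - 187) = 16*(-451) = -7216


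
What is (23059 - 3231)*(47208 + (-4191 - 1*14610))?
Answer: 563253996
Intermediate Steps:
(23059 - 3231)*(47208 + (-4191 - 1*14610)) = 19828*(47208 + (-4191 - 14610)) = 19828*(47208 - 18801) = 19828*28407 = 563253996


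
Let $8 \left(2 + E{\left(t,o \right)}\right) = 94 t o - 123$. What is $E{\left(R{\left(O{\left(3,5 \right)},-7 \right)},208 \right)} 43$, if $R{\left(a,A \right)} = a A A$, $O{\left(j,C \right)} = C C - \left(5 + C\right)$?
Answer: $\frac{617934983}{8} \approx 7.7242 \cdot 10^{7}$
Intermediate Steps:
$O{\left(j,C \right)} = -5 + C^{2} - C$ ($O{\left(j,C \right)} = C^{2} - \left(5 + C\right) = -5 + C^{2} - C$)
$R{\left(a,A \right)} = a A^{2}$ ($R{\left(a,A \right)} = A a A = a A^{2}$)
$E{\left(t,o \right)} = - \frac{139}{8} + \frac{47 o t}{4}$ ($E{\left(t,o \right)} = -2 + \frac{94 t o - 123}{8} = -2 + \frac{94 o t - 123}{8} = -2 + \frac{-123 + 94 o t}{8} = -2 + \left(- \frac{123}{8} + \frac{47 o t}{4}\right) = - \frac{139}{8} + \frac{47 o t}{4}$)
$E{\left(R{\left(O{\left(3,5 \right)},-7 \right)},208 \right)} 43 = \left(- \frac{139}{8} + \frac{47}{4} \cdot 208 \left(-5 + 5^{2} - 5\right) \left(-7\right)^{2}\right) 43 = \left(- \frac{139}{8} + \frac{47}{4} \cdot 208 \left(-5 + 25 - 5\right) 49\right) 43 = \left(- \frac{139}{8} + \frac{47}{4} \cdot 208 \cdot 15 \cdot 49\right) 43 = \left(- \frac{139}{8} + \frac{47}{4} \cdot 208 \cdot 735\right) 43 = \left(- \frac{139}{8} + 1796340\right) 43 = \frac{14370581}{8} \cdot 43 = \frac{617934983}{8}$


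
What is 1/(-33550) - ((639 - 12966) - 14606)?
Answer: 903602149/33550 ≈ 26933.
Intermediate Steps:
1/(-33550) - ((639 - 12966) - 14606) = -1/33550 - (-12327 - 14606) = -1/33550 - 1*(-26933) = -1/33550 + 26933 = 903602149/33550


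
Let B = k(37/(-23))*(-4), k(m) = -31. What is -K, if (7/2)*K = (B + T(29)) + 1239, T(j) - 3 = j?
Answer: -2790/7 ≈ -398.57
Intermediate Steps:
T(j) = 3 + j
B = 124 (B = -31*(-4) = 124)
K = 2790/7 (K = 2*((124 + (3 + 29)) + 1239)/7 = 2*((124 + 32) + 1239)/7 = 2*(156 + 1239)/7 = (2/7)*1395 = 2790/7 ≈ 398.57)
-K = -1*2790/7 = -2790/7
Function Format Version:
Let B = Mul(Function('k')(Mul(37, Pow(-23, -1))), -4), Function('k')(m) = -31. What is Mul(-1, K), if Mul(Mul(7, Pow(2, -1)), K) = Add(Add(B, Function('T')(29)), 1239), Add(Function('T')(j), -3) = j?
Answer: Rational(-2790, 7) ≈ -398.57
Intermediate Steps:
Function('T')(j) = Add(3, j)
B = 124 (B = Mul(-31, -4) = 124)
K = Rational(2790, 7) (K = Mul(Rational(2, 7), Add(Add(124, Add(3, 29)), 1239)) = Mul(Rational(2, 7), Add(Add(124, 32), 1239)) = Mul(Rational(2, 7), Add(156, 1239)) = Mul(Rational(2, 7), 1395) = Rational(2790, 7) ≈ 398.57)
Mul(-1, K) = Mul(-1, Rational(2790, 7)) = Rational(-2790, 7)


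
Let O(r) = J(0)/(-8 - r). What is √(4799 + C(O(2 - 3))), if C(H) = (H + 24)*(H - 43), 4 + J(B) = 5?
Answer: 13*√1093/7 ≈ 61.398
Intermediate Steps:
J(B) = 1 (J(B) = -4 + 5 = 1)
O(r) = 1/(-8 - r)
C(H) = (-43 + H)*(24 + H) (C(H) = (24 + H)*(-43 + H) = (-43 + H)*(24 + H))
√(4799 + C(O(2 - 3))) = √(4799 + (-1032 + (-1/(8 + (2 - 3)))² - (-19)/(8 + (2 - 3)))) = √(4799 + (-1032 + (-1/(8 - 1))² - (-19)/(8 - 1))) = √(4799 + (-1032 + (-1/7)² - (-19)/7)) = √(4799 + (-1032 + (-1*⅐)² - (-19)/7)) = √(4799 + (-1032 + (-⅐)² - 19*(-⅐))) = √(4799 + (-1032 + 1/49 + 19/7)) = √(4799 - 50434/49) = √(184717/49) = 13*√1093/7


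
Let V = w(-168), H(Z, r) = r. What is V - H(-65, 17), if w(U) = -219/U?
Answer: -879/56 ≈ -15.696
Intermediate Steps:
V = 73/56 (V = -219/(-168) = -219*(-1/168) = 73/56 ≈ 1.3036)
V - H(-65, 17) = 73/56 - 1*17 = 73/56 - 17 = -879/56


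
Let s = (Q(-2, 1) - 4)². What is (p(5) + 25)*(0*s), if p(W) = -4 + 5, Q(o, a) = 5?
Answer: 0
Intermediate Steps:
p(W) = 1
s = 1 (s = (5 - 4)² = 1² = 1)
(p(5) + 25)*(0*s) = (1 + 25)*(0*1) = 26*0 = 0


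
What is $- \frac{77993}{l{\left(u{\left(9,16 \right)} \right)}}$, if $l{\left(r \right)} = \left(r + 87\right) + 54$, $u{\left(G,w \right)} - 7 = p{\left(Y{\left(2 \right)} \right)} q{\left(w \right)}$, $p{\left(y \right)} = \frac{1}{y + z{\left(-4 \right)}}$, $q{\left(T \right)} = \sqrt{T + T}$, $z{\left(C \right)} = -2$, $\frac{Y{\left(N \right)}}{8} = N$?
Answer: $- \frac{141401309}{268322} + \frac{545951 \sqrt{2}}{536644} \approx -525.54$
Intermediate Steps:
$Y{\left(N \right)} = 8 N$
$q{\left(T \right)} = \sqrt{2} \sqrt{T}$ ($q{\left(T \right)} = \sqrt{2 T} = \sqrt{2} \sqrt{T}$)
$p{\left(y \right)} = \frac{1}{-2 + y}$ ($p{\left(y \right)} = \frac{1}{y - 2} = \frac{1}{-2 + y}$)
$u{\left(G,w \right)} = 7 + \frac{\sqrt{2} \sqrt{w}}{14}$ ($u{\left(G,w \right)} = 7 + \frac{\sqrt{2} \sqrt{w}}{-2 + 8 \cdot 2} = 7 + \frac{\sqrt{2} \sqrt{w}}{-2 + 16} = 7 + \frac{\sqrt{2} \sqrt{w}}{14}$)
$l{\left(r \right)} = 141 + r$ ($l{\left(r \right)} = \left(87 + r\right) + 54 = 141 + r$)
$- \frac{77993}{l{\left(u{\left(9,16 \right)} \right)}} = - \frac{77993}{141 + \left(7 + \frac{\sqrt{2} \sqrt{16}}{14}\right)} = - \frac{77993}{141 + \left(7 + \frac{1}{14} \sqrt{2} \cdot 4\right)} = - \frac{77993}{141 + \left(7 + \frac{2 \sqrt{2}}{7}\right)} = - \frac{77993}{148 + \frac{2 \sqrt{2}}{7}}$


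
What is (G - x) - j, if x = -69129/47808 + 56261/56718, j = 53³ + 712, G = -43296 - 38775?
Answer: -34897890837017/150643008 ≈ -2.3166e+5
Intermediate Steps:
G = -82071
j = 149589 (j = 148877 + 712 = 149589)
x = -68396263/150643008 (x = -69129*1/47808 + 56261*(1/56718) = -7681/5312 + 56261/56718 = -68396263/150643008 ≈ -0.45403)
(G - x) - j = (-82071 - 1*(-68396263/150643008)) - 1*149589 = (-82071 + 68396263/150643008) - 149589 = -12363353913305/150643008 - 149589 = -34897890837017/150643008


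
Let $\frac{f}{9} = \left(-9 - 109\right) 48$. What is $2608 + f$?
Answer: $-48368$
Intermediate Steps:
$f = -50976$ ($f = 9 \left(-9 - 109\right) 48 = 9 \left(\left(-118\right) 48\right) = 9 \left(-5664\right) = -50976$)
$2608 + f = 2608 - 50976 = -48368$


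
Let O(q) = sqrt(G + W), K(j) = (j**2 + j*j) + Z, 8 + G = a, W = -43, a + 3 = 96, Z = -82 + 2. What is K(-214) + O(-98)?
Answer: 91512 + sqrt(42) ≈ 91519.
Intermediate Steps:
Z = -80
a = 93 (a = -3 + 96 = 93)
G = 85 (G = -8 + 93 = 85)
K(j) = -80 + 2*j**2 (K(j) = (j**2 + j*j) - 80 = (j**2 + j**2) - 80 = 2*j**2 - 80 = -80 + 2*j**2)
O(q) = sqrt(42) (O(q) = sqrt(85 - 43) = sqrt(42))
K(-214) + O(-98) = (-80 + 2*(-214)**2) + sqrt(42) = (-80 + 2*45796) + sqrt(42) = (-80 + 91592) + sqrt(42) = 91512 + sqrt(42)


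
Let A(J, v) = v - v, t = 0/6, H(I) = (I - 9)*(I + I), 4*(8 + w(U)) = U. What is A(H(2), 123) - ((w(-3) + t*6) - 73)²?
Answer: -106929/16 ≈ -6683.1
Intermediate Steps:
w(U) = -8 + U/4
H(I) = 2*I*(-9 + I) (H(I) = (-9 + I)*(2*I) = 2*I*(-9 + I))
t = 0 (t = 0*(⅙) = 0)
A(J, v) = 0
A(H(2), 123) - ((w(-3) + t*6) - 73)² = 0 - (((-8 + (¼)*(-3)) + 0*6) - 73)² = 0 - (((-8 - ¾) + 0) - 73)² = 0 - ((-35/4 + 0) - 73)² = 0 - (-35/4 - 73)² = 0 - (-327/4)² = 0 - 1*106929/16 = 0 - 106929/16 = -106929/16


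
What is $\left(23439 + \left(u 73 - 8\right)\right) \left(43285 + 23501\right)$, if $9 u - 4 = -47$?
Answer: $\frac{4624707880}{3} \approx 1.5416 \cdot 10^{9}$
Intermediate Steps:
$u = - \frac{43}{9}$ ($u = \frac{4}{9} + \frac{1}{9} \left(-47\right) = \frac{4}{9} - \frac{47}{9} = - \frac{43}{9} \approx -4.7778$)
$\left(23439 + \left(u 73 - 8\right)\right) \left(43285 + 23501\right) = \left(23439 - \frac{3211}{9}\right) \left(43285 + 23501\right) = \left(23439 - \frac{3211}{9}\right) 66786 = \frac{207740}{9} \cdot 66786 = \frac{4624707880}{3}$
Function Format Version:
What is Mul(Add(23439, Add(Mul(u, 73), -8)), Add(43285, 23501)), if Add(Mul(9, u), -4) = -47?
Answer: Rational(4624707880, 3) ≈ 1.5416e+9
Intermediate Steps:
u = Rational(-43, 9) (u = Add(Rational(4, 9), Mul(Rational(1, 9), -47)) = Add(Rational(4, 9), Rational(-47, 9)) = Rational(-43, 9) ≈ -4.7778)
Mul(Add(23439, Add(Mul(u, 73), -8)), Add(43285, 23501)) = Mul(Add(23439, Add(Mul(Rational(-43, 9), 73), -8)), Add(43285, 23501)) = Mul(Add(23439, Add(Rational(-3139, 9), -8)), 66786) = Mul(Add(23439, Rational(-3211, 9)), 66786) = Mul(Rational(207740, 9), 66786) = Rational(4624707880, 3)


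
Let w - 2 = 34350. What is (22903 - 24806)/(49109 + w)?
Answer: -1903/83461 ≈ -0.022801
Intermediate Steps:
w = 34352 (w = 2 + 34350 = 34352)
(22903 - 24806)/(49109 + w) = (22903 - 24806)/(49109 + 34352) = -1903/83461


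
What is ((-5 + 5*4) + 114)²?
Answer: 16641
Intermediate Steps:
((-5 + 5*4) + 114)² = ((-5 + 20) + 114)² = (15 + 114)² = 129² = 16641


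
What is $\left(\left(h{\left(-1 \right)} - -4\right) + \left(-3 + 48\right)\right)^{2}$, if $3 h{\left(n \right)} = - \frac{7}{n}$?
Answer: $\frac{23716}{9} \approx 2635.1$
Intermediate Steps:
$h{\left(n \right)} = - \frac{7}{3 n}$ ($h{\left(n \right)} = \frac{\left(-7\right) \frac{1}{n}}{3} = - \frac{7}{3 n}$)
$\left(\left(h{\left(-1 \right)} - -4\right) + \left(-3 + 48\right)\right)^{2} = \left(\left(- \frac{7}{3 \left(-1\right)} - -4\right) + \left(-3 + 48\right)\right)^{2} = \left(\left(\left(- \frac{7}{3}\right) \left(-1\right) + 4\right) + 45\right)^{2} = \left(\left(\frac{7}{3} + 4\right) + 45\right)^{2} = \left(\frac{19}{3} + 45\right)^{2} = \left(\frac{154}{3}\right)^{2} = \frac{23716}{9}$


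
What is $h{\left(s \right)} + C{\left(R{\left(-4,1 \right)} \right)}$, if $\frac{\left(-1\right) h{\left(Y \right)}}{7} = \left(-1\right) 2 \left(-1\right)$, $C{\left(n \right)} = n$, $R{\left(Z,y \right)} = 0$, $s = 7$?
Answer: $-14$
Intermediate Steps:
$h{\left(Y \right)} = -14$ ($h{\left(Y \right)} = - 7 \left(-1\right) 2 \left(-1\right) = - 7 \left(\left(-2\right) \left(-1\right)\right) = \left(-7\right) 2 = -14$)
$h{\left(s \right)} + C{\left(R{\left(-4,1 \right)} \right)} = -14 + 0 = -14$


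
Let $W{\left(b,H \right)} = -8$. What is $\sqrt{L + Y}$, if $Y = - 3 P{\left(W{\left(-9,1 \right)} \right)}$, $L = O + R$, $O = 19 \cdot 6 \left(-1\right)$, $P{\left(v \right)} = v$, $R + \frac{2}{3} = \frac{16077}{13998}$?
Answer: $\frac{5 i \sqrt{701621754}}{13998} \approx 9.4614 i$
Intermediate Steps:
$R = \frac{6745}{13998}$ ($R = - \frac{2}{3} + \frac{16077}{13998} = - \frac{2}{3} + 16077 \cdot \frac{1}{13998} = - \frac{2}{3} + \frac{5359}{4666} = \frac{6745}{13998} \approx 0.48185$)
$O = -114$ ($O = 114 \left(-1\right) = -114$)
$L = - \frac{1589027}{13998}$ ($L = -114 + \frac{6745}{13998} = - \frac{1589027}{13998} \approx -113.52$)
$Y = 24$ ($Y = \left(-3\right) \left(-8\right) = 24$)
$\sqrt{L + Y} = \sqrt{- \frac{1589027}{13998} + 24} = \sqrt{- \frac{1253075}{13998}} = \frac{5 i \sqrt{701621754}}{13998}$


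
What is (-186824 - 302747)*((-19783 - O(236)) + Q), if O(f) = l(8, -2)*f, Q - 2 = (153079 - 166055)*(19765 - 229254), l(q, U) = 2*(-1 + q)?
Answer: -1330803874359209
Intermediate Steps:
l(q, U) = -2 + 2*q
Q = 2718329266 (Q = 2 + (153079 - 166055)*(19765 - 229254) = 2 - 12976*(-209489) = 2 + 2718329264 = 2718329266)
O(f) = 14*f (O(f) = (-2 + 2*8)*f = (-2 + 16)*f = 14*f)
(-186824 - 302747)*((-19783 - O(236)) + Q) = (-186824 - 302747)*((-19783 - 14*236) + 2718329266) = -489571*((-19783 - 1*3304) + 2718329266) = -489571*((-19783 - 3304) + 2718329266) = -489571*(-23087 + 2718329266) = -489571*2718306179 = -1330803874359209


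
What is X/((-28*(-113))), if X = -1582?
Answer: -½ ≈ -0.50000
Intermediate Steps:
X/((-28*(-113))) = -1582/((-28*(-113))) = -1582/3164 = -1582*1/3164 = -½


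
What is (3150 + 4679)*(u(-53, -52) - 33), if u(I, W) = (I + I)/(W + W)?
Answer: -13019627/52 ≈ -2.5038e+5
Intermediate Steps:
u(I, W) = I/W (u(I, W) = (2*I)/((2*W)) = (2*I)*(1/(2*W)) = I/W)
(3150 + 4679)*(u(-53, -52) - 33) = (3150 + 4679)*(-53/(-52) - 33) = 7829*(-53*(-1/52) - 33) = 7829*(53/52 - 33) = 7829*(-1663/52) = -13019627/52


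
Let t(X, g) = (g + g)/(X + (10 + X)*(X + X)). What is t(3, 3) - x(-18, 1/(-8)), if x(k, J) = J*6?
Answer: 89/108 ≈ 0.82407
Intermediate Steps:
t(X, g) = 2*g/(X + 2*X*(10 + X)) (t(X, g) = (2*g)/(X + (10 + X)*(2*X)) = (2*g)/(X + 2*X*(10 + X)) = 2*g/(X + 2*X*(10 + X)))
x(k, J) = 6*J
t(3, 3) - x(-18, 1/(-8)) = 2*3/(3*(21 + 2*3)) - 6/(-8) = 2*3*(⅓)/(21 + 6) - 6*(-1)/8 = 2*3*(⅓)/27 - 1*(-¾) = 2*3*(⅓)*(1/27) + ¾ = 2/27 + ¾ = 89/108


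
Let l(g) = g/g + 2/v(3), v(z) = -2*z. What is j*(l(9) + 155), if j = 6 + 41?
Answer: 21949/3 ≈ 7316.3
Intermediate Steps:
j = 47
l(g) = ⅔ (l(g) = g/g + 2/((-2*3)) = 1 + 2/(-6) = 1 + 2*(-⅙) = 1 - ⅓ = ⅔)
j*(l(9) + 155) = 47*(⅔ + 155) = 47*(467/3) = 21949/3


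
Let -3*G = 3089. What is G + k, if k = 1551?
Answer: 1564/3 ≈ 521.33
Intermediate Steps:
G = -3089/3 (G = -1/3*3089 = -3089/3 ≈ -1029.7)
G + k = -3089/3 + 1551 = 1564/3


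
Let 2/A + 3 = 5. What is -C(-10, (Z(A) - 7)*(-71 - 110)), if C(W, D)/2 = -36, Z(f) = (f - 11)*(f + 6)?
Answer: 72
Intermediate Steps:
A = 1 (A = 2/(-3 + 5) = 2/2 = 2*(½) = 1)
Z(f) = (-11 + f)*(6 + f)
C(W, D) = -72 (C(W, D) = 2*(-36) = -72)
-C(-10, (Z(A) - 7)*(-71 - 110)) = -1*(-72) = 72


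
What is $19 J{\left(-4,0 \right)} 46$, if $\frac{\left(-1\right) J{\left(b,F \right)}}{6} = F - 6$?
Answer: $31464$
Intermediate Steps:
$J{\left(b,F \right)} = 36 - 6 F$ ($J{\left(b,F \right)} = - 6 \left(F - 6\right) = - 6 \left(-6 + F\right) = 36 - 6 F$)
$19 J{\left(-4,0 \right)} 46 = 19 \left(36 - 0\right) 46 = 19 \left(36 + 0\right) 46 = 19 \cdot 36 \cdot 46 = 684 \cdot 46 = 31464$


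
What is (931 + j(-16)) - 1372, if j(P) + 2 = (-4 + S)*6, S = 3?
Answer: -449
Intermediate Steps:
j(P) = -8 (j(P) = -2 + (-4 + 3)*6 = -2 - 1*6 = -2 - 6 = -8)
(931 + j(-16)) - 1372 = (931 - 8) - 1372 = 923 - 1372 = -449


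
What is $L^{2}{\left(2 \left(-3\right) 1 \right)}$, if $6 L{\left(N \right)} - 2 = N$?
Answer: $\frac{4}{9} \approx 0.44444$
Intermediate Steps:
$L{\left(N \right)} = \frac{1}{3} + \frac{N}{6}$
$L^{2}{\left(2 \left(-3\right) 1 \right)} = \left(\frac{1}{3} + \frac{2 \left(-3\right) 1}{6}\right)^{2} = \left(\frac{1}{3} + \frac{\left(-6\right) 1}{6}\right)^{2} = \left(\frac{1}{3} + \frac{1}{6} \left(-6\right)\right)^{2} = \left(\frac{1}{3} - 1\right)^{2} = \left(- \frac{2}{3}\right)^{2} = \frac{4}{9}$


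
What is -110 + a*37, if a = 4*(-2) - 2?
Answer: -480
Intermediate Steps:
a = -10 (a = -8 - 2 = -10)
-110 + a*37 = -110 - 10*37 = -110 - 370 = -480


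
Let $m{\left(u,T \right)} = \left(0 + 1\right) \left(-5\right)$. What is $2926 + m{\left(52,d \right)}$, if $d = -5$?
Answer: $2921$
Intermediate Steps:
$m{\left(u,T \right)} = -5$ ($m{\left(u,T \right)} = 1 \left(-5\right) = -5$)
$2926 + m{\left(52,d \right)} = 2926 - 5 = 2921$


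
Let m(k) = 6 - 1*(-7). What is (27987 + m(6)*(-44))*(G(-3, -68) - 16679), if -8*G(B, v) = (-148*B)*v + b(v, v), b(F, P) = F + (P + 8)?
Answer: -353351935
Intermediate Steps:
m(k) = 13 (m(k) = 6 + 7 = 13)
b(F, P) = 8 + F + P (b(F, P) = F + (8 + P) = 8 + F + P)
G(B, v) = -1 - v/4 + 37*B*v/2 (G(B, v) = -((-148*B)*v + (8 + v + v))/8 = -(-148*B*v + (8 + 2*v))/8 = -(8 + 2*v - 148*B*v)/8 = -1 - v/4 + 37*B*v/2)
(27987 + m(6)*(-44))*(G(-3, -68) - 16679) = (27987 + 13*(-44))*((-1 - ¼*(-68) + (37/2)*(-3)*(-68)) - 16679) = (27987 - 572)*((-1 + 17 + 3774) - 16679) = 27415*(3790 - 16679) = 27415*(-12889) = -353351935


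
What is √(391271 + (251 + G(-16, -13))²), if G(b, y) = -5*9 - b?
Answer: √440555 ≈ 663.74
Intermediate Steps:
G(b, y) = -45 - b
√(391271 + (251 + G(-16, -13))²) = √(391271 + (251 + (-45 - 1*(-16)))²) = √(391271 + (251 + (-45 + 16))²) = √(391271 + (251 - 29)²) = √(391271 + 222²) = √(391271 + 49284) = √440555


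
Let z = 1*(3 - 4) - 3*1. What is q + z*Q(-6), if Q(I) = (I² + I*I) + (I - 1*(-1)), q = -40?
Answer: -308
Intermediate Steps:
Q(I) = 1 + I + 2*I² (Q(I) = (I² + I²) + (I + 1) = 2*I² + (1 + I) = 1 + I + 2*I²)
z = -4 (z = 1*(-1) - 3 = -1 - 3 = -4)
q + z*Q(-6) = -40 - 4*(1 - 6 + 2*(-6)²) = -40 - 4*(1 - 6 + 2*36) = -40 - 4*(1 - 6 + 72) = -40 - 4*67 = -40 - 268 = -308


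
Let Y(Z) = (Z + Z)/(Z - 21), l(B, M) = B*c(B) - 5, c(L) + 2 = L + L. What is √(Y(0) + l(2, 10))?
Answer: I ≈ 1.0*I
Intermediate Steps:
c(L) = -2 + 2*L (c(L) = -2 + (L + L) = -2 + 2*L)
l(B, M) = -5 + B*(-2 + 2*B) (l(B, M) = B*(-2 + 2*B) - 5 = -5 + B*(-2 + 2*B))
Y(Z) = 2*Z/(-21 + Z) (Y(Z) = (2*Z)/(-21 + Z) = 2*Z/(-21 + Z))
√(Y(0) + l(2, 10)) = √(2*0/(-21 + 0) + (-5 + 2*2*(-1 + 2))) = √(2*0/(-21) + (-5 + 2*2*1)) = √(2*0*(-1/21) + (-5 + 4)) = √(0 - 1) = √(-1) = I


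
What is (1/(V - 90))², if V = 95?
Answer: 1/25 ≈ 0.040000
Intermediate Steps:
(1/(V - 90))² = (1/(95 - 90))² = (1/5)² = (⅕)² = 1/25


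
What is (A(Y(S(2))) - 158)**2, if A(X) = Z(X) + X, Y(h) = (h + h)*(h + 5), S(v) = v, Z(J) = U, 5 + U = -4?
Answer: 19321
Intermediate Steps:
U = -9 (U = -5 - 4 = -9)
Z(J) = -9
Y(h) = 2*h*(5 + h) (Y(h) = (2*h)*(5 + h) = 2*h*(5 + h))
A(X) = -9 + X
(A(Y(S(2))) - 158)**2 = ((-9 + 2*2*(5 + 2)) - 158)**2 = ((-9 + 2*2*7) - 158)**2 = ((-9 + 28) - 158)**2 = (19 - 158)**2 = (-139)**2 = 19321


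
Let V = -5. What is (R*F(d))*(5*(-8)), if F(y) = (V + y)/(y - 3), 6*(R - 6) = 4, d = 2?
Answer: -800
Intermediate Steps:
R = 20/3 (R = 6 + (1/6)*4 = 6 + 2/3 = 20/3 ≈ 6.6667)
F(y) = (-5 + y)/(-3 + y) (F(y) = (-5 + y)/(y - 3) = (-5 + y)/(-3 + y))
(R*F(d))*(5*(-8)) = (20*((-5 + 2)/(-3 + 2))/3)*(5*(-8)) = (20*(-3/(-1))/3)*(-40) = (20*(-1*(-3))/3)*(-40) = ((20/3)*3)*(-40) = 20*(-40) = -800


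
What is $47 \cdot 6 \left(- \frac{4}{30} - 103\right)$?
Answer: $- \frac{145418}{5} \approx -29084.0$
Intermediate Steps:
$47 \cdot 6 \left(- \frac{4}{30} - 103\right) = 282 \left(\left(-4\right) \frac{1}{30} - 103\right) = 282 \left(- \frac{2}{15} - 103\right) = 282 \left(- \frac{1547}{15}\right) = - \frac{145418}{5}$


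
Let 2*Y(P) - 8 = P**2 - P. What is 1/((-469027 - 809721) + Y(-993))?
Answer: -1/785223 ≈ -1.2735e-6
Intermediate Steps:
Y(P) = 4 + P**2/2 - P/2 (Y(P) = 4 + (P**2 - P)/2 = 4 + (P**2/2 - P/2) = 4 + P**2/2 - P/2)
1/((-469027 - 809721) + Y(-993)) = 1/((-469027 - 809721) + (4 + (1/2)*(-993)**2 - 1/2*(-993))) = 1/(-1278748 + (4 + (1/2)*986049 + 993/2)) = 1/(-1278748 + (4 + 986049/2 + 993/2)) = 1/(-1278748 + 493525) = 1/(-785223) = -1/785223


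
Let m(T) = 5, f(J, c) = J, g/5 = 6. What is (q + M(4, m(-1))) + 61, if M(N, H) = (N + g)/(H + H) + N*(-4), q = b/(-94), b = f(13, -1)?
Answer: 22683/470 ≈ 48.262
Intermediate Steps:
g = 30 (g = 5*6 = 30)
b = 13
q = -13/94 (q = 13/(-94) = 13*(-1/94) = -13/94 ≈ -0.13830)
M(N, H) = -4*N + (30 + N)/(2*H) (M(N, H) = (N + 30)/(H + H) + N*(-4) = (30 + N)/((2*H)) - 4*N = (30 + N)*(1/(2*H)) - 4*N = (30 + N)/(2*H) - 4*N = -4*N + (30 + N)/(2*H))
(q + M(4, m(-1))) + 61 = (-13/94 + (1/2)*(30 + 4 - 8*5*4)/5) + 61 = (-13/94 + (1/2)*(1/5)*(30 + 4 - 160)) + 61 = (-13/94 + (1/2)*(1/5)*(-126)) + 61 = (-13/94 - 63/5) + 61 = -5987/470 + 61 = 22683/470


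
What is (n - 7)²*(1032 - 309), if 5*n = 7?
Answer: 566832/25 ≈ 22673.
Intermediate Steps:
n = 7/5 (n = (⅕)*7 = 7/5 ≈ 1.4000)
(n - 7)²*(1032 - 309) = (7/5 - 7)²*(1032 - 309) = (-28/5)²*723 = (784/25)*723 = 566832/25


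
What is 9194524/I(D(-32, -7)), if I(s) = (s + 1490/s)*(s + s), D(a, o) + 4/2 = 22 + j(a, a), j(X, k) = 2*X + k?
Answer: 2298631/3633 ≈ 632.71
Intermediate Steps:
j(X, k) = k + 2*X
D(a, o) = 20 + 3*a (D(a, o) = -2 + (22 + (a + 2*a)) = -2 + (22 + 3*a) = 20 + 3*a)
I(s) = 2*s*(s + 1490/s) (I(s) = (s + 1490/s)*(2*s) = 2*s*(s + 1490/s))
9194524/I(D(-32, -7)) = 9194524/(2980 + 2*(20 + 3*(-32))**2) = 9194524/(2980 + 2*(20 - 96)**2) = 9194524/(2980 + 2*(-76)**2) = 9194524/(2980 + 2*5776) = 9194524/(2980 + 11552) = 9194524/14532 = 9194524*(1/14532) = 2298631/3633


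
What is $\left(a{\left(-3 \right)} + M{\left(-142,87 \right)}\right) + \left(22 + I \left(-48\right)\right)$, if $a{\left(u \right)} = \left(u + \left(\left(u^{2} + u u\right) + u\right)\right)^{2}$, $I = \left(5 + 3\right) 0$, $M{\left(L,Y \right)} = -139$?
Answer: $27$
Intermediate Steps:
$I = 0$ ($I = 8 \cdot 0 = 0$)
$a{\left(u \right)} = \left(2 u + 2 u^{2}\right)^{2}$ ($a{\left(u \right)} = \left(u + \left(\left(u^{2} + u^{2}\right) + u\right)\right)^{2} = \left(u + \left(2 u^{2} + u\right)\right)^{2} = \left(u + \left(u + 2 u^{2}\right)\right)^{2} = \left(2 u + 2 u^{2}\right)^{2}$)
$\left(a{\left(-3 \right)} + M{\left(-142,87 \right)}\right) + \left(22 + I \left(-48\right)\right) = \left(4 \left(-3\right)^{2} \left(1 - 3\right)^{2} - 139\right) + \left(22 + 0 \left(-48\right)\right) = \left(4 \cdot 9 \left(-2\right)^{2} - 139\right) + \left(22 + 0\right) = \left(4 \cdot 9 \cdot 4 - 139\right) + 22 = \left(144 - 139\right) + 22 = 5 + 22 = 27$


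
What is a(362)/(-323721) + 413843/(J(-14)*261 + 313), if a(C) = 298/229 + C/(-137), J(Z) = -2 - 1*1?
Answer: -1401010143651893/1591122166170 ≈ -880.52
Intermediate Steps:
J(Z) = -3 (J(Z) = -2 - 1 = -3)
a(C) = 298/229 - C/137 (a(C) = 298*(1/229) + C*(-1/137) = 298/229 - C/137)
a(362)/(-323721) + 413843/(J(-14)*261 + 313) = (298/229 - 1/137*362)/(-323721) + 413843/(-3*261 + 313) = (298/229 - 362/137)*(-1/323721) + 413843/(-783 + 313) = -42072/31373*(-1/323721) + 413843/(-470) = 14024/3385366311 + 413843*(-1/470) = 14024/3385366311 - 413843/470 = -1401010143651893/1591122166170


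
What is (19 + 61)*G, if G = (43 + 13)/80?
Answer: 56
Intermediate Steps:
G = 7/10 (G = 56*(1/80) = 7/10 ≈ 0.70000)
(19 + 61)*G = (19 + 61)*(7/10) = 80*(7/10) = 56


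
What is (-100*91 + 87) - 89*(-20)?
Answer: -7233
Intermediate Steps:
(-100*91 + 87) - 89*(-20) = (-9100 + 87) - 1*(-1780) = -9013 + 1780 = -7233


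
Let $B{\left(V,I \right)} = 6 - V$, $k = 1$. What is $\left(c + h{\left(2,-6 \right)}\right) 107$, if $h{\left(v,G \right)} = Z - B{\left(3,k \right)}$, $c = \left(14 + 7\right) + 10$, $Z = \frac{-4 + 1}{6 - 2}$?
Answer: $\frac{11663}{4} \approx 2915.8$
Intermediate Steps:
$Z = - \frac{3}{4} \approx -0.75$
$c = 31$ ($c = 21 + 10 = 31$)
$h{\left(v,G \right)} = - \frac{15}{4}$ ($h{\left(v,G \right)} = - \frac{3}{4} - \left(6 - 3\right) = - \frac{3}{4} - 3 = - \frac{15}{4}$)
$\left(c + h{\left(2,-6 \right)}\right) 107 = \left(31 - \frac{15}{4}\right) 107 = \frac{109}{4} \cdot 107 = \frac{11663}{4}$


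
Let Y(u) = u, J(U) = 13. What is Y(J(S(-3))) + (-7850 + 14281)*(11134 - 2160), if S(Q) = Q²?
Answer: 57711807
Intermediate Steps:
Y(J(S(-3))) + (-7850 + 14281)*(11134 - 2160) = 13 + (-7850 + 14281)*(11134 - 2160) = 13 + 6431*8974 = 13 + 57711794 = 57711807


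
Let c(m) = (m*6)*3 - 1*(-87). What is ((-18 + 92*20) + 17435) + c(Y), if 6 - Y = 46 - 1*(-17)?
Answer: 18318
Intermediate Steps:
Y = -57 (Y = 6 - (46 - 1*(-17)) = 6 - (46 + 17) = 6 - 1*63 = 6 - 63 = -57)
c(m) = 87 + 18*m (c(m) = (6*m)*3 + 87 = 18*m + 87 = 87 + 18*m)
((-18 + 92*20) + 17435) + c(Y) = ((-18 + 92*20) + 17435) + (87 + 18*(-57)) = ((-18 + 1840) + 17435) + (87 - 1026) = (1822 + 17435) - 939 = 19257 - 939 = 18318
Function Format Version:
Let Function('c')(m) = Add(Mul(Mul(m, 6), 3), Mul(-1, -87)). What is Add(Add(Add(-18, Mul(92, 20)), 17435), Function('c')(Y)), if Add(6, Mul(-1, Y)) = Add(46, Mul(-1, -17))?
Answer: 18318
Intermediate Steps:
Y = -57 (Y = Add(6, Mul(-1, Add(46, Mul(-1, -17)))) = Add(6, Mul(-1, Add(46, 17))) = Add(6, Mul(-1, 63)) = Add(6, -63) = -57)
Function('c')(m) = Add(87, Mul(18, m)) (Function('c')(m) = Add(Mul(Mul(6, m), 3), 87) = Add(Mul(18, m), 87) = Add(87, Mul(18, m)))
Add(Add(Add(-18, Mul(92, 20)), 17435), Function('c')(Y)) = Add(Add(Add(-18, Mul(92, 20)), 17435), Add(87, Mul(18, -57))) = Add(Add(Add(-18, 1840), 17435), Add(87, -1026)) = Add(Add(1822, 17435), -939) = Add(19257, -939) = 18318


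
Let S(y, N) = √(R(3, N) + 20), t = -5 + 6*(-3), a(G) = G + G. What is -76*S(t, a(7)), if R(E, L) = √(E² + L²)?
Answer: -76*√(20 + √205) ≈ -445.22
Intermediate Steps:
a(G) = 2*G
t = -23 (t = -5 - 18 = -23)
S(y, N) = √(20 + √(9 + N²)) (S(y, N) = √(√(3² + N²) + 20) = √(√(9 + N²) + 20) = √(20 + √(9 + N²)))
-76*S(t, a(7)) = -76*√(20 + √(9 + (2*7)²)) = -76*√(20 + √(9 + 14²)) = -76*√(20 + √(9 + 196)) = -76*√(20 + √205)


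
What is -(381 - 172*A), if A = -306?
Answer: -53013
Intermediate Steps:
-(381 - 172*A) = -(381 - 172*(-306)) = -(381 + 52632) = -1*53013 = -53013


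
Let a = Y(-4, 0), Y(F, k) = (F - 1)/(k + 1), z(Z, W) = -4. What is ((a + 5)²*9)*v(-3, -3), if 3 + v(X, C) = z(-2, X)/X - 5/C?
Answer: 0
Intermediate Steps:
Y(F, k) = (-1 + F)/(1 + k)
a = -5 (a = (-1 - 4)/(1 + 0) = -5/1 = 1*(-5) = -5)
v(X, C) = -3 - 5/C - 4/X (v(X, C) = -3 + (-4/X - 5/C) = -3 + (-5/C - 4/X) = -3 - 5/C - 4/X)
((a + 5)²*9)*v(-3, -3) = ((-5 + 5)²*9)*(-3 - 5/(-3) - 4/(-3)) = (0²*9)*(-3 - 5*(-⅓) - 4*(-⅓)) = (0*9)*(-3 + 5/3 + 4/3) = 0*0 = 0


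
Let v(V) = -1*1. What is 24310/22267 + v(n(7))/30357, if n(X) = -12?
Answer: 737956403/675959319 ≈ 1.0917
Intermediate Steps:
v(V) = -1
24310/22267 + v(n(7))/30357 = 24310/22267 - 1/30357 = 737956403/675959319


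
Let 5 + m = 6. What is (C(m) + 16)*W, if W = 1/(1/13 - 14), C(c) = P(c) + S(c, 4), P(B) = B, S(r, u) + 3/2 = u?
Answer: -507/362 ≈ -1.4006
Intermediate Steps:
S(r, u) = -3/2 + u
m = 1 (m = -5 + 6 = 1)
C(c) = 5/2 + c (C(c) = c + (-3/2 + 4) = c + 5/2 = 5/2 + c)
W = -13/181 (W = 1/(1/13 - 14) = 1/(-181/13) = -13/181 ≈ -0.071823)
(C(m) + 16)*W = ((5/2 + 1) + 16)*(-13/181) = (7/2 + 16)*(-13/181) = (39/2)*(-13/181) = -507/362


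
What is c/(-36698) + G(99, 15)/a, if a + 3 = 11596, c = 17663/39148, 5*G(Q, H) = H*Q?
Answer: 426481264129/16655121753272 ≈ 0.025607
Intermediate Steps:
G(Q, H) = H*Q/5 (G(Q, H) = (H*Q)/5 = H*Q/5)
c = 17663/39148 (c = 17663*(1/39148) = 17663/39148 ≈ 0.45119)
a = 11593 (a = -3 + 11596 = 11593)
c/(-36698) + G(99, 15)/a = (17663/39148)/(-36698) + ((⅕)*15*99)/11593 = (17663/39148)*(-1/36698) + 297*(1/11593) = -17663/1436653304 + 297/11593 = 426481264129/16655121753272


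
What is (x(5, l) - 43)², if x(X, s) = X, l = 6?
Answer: 1444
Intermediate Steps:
(x(5, l) - 43)² = (5 - 43)² = (-38)² = 1444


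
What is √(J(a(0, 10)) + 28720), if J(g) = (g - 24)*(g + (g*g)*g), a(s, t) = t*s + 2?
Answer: 10*√285 ≈ 168.82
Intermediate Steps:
a(s, t) = 2 + s*t (a(s, t) = s*t + 2 = 2 + s*t)
J(g) = (-24 + g)*(g + g³) (J(g) = (-24 + g)*(g + g²*g) = (-24 + g)*(g + g³))
√(J(a(0, 10)) + 28720) = √((2 + 0*10)*(-24 + (2 + 0*10) + (2 + 0*10)³ - 24*(2 + 0*10)²) + 28720) = √((2 + 0)*(-24 + (2 + 0) + (2 + 0)³ - 24*(2 + 0)²) + 28720) = √(2*(-24 + 2 + 2³ - 24*2²) + 28720) = √(2*(-24 + 2 + 8 - 24*4) + 28720) = √(2*(-24 + 2 + 8 - 96) + 28720) = √(2*(-110) + 28720) = √(-220 + 28720) = √28500 = 10*√285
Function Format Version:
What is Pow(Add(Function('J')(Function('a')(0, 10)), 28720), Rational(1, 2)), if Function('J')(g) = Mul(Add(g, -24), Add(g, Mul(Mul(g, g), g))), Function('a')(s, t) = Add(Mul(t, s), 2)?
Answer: Mul(10, Pow(285, Rational(1, 2))) ≈ 168.82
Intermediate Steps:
Function('a')(s, t) = Add(2, Mul(s, t)) (Function('a')(s, t) = Add(Mul(s, t), 2) = Add(2, Mul(s, t)))
Function('J')(g) = Mul(Add(-24, g), Add(g, Pow(g, 3))) (Function('J')(g) = Mul(Add(-24, g), Add(g, Mul(Pow(g, 2), g))) = Mul(Add(-24, g), Add(g, Pow(g, 3))))
Pow(Add(Function('J')(Function('a')(0, 10)), 28720), Rational(1, 2)) = Pow(Add(Mul(Add(2, Mul(0, 10)), Add(-24, Add(2, Mul(0, 10)), Pow(Add(2, Mul(0, 10)), 3), Mul(-24, Pow(Add(2, Mul(0, 10)), 2)))), 28720), Rational(1, 2)) = Pow(Add(Mul(Add(2, 0), Add(-24, Add(2, 0), Pow(Add(2, 0), 3), Mul(-24, Pow(Add(2, 0), 2)))), 28720), Rational(1, 2)) = Pow(Add(Mul(2, Add(-24, 2, Pow(2, 3), Mul(-24, Pow(2, 2)))), 28720), Rational(1, 2)) = Pow(Add(Mul(2, Add(-24, 2, 8, Mul(-24, 4))), 28720), Rational(1, 2)) = Pow(Add(Mul(2, Add(-24, 2, 8, -96)), 28720), Rational(1, 2)) = Pow(Add(Mul(2, -110), 28720), Rational(1, 2)) = Pow(Add(-220, 28720), Rational(1, 2)) = Pow(28500, Rational(1, 2)) = Mul(10, Pow(285, Rational(1, 2)))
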